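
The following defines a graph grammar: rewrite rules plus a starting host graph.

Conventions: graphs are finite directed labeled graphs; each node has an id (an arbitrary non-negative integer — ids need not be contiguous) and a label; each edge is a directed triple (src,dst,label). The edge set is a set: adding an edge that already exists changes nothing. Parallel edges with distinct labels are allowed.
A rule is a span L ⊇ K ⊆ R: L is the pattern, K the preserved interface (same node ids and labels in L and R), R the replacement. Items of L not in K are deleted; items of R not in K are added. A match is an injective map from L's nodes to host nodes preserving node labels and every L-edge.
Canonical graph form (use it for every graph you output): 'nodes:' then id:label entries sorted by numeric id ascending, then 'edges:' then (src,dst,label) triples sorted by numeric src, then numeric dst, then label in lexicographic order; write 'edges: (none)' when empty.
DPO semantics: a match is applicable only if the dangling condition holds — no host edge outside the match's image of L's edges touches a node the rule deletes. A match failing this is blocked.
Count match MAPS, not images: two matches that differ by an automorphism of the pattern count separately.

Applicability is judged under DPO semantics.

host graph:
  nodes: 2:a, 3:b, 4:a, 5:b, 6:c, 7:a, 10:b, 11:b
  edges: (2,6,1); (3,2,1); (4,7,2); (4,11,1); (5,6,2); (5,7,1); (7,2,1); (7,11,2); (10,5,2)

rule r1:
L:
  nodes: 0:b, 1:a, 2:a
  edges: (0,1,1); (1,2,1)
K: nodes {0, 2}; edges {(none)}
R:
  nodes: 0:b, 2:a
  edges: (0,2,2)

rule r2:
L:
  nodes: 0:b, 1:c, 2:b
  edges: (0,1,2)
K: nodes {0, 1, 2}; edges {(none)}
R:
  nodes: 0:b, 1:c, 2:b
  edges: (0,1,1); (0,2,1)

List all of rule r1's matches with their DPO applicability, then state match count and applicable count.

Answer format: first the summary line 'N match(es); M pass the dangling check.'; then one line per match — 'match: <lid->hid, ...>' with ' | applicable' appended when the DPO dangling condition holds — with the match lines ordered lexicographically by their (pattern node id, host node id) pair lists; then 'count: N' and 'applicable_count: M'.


1 match(es); 0 pass the dangling check.
match: 0->5, 1->7, 2->2
count: 1
applicable_count: 0


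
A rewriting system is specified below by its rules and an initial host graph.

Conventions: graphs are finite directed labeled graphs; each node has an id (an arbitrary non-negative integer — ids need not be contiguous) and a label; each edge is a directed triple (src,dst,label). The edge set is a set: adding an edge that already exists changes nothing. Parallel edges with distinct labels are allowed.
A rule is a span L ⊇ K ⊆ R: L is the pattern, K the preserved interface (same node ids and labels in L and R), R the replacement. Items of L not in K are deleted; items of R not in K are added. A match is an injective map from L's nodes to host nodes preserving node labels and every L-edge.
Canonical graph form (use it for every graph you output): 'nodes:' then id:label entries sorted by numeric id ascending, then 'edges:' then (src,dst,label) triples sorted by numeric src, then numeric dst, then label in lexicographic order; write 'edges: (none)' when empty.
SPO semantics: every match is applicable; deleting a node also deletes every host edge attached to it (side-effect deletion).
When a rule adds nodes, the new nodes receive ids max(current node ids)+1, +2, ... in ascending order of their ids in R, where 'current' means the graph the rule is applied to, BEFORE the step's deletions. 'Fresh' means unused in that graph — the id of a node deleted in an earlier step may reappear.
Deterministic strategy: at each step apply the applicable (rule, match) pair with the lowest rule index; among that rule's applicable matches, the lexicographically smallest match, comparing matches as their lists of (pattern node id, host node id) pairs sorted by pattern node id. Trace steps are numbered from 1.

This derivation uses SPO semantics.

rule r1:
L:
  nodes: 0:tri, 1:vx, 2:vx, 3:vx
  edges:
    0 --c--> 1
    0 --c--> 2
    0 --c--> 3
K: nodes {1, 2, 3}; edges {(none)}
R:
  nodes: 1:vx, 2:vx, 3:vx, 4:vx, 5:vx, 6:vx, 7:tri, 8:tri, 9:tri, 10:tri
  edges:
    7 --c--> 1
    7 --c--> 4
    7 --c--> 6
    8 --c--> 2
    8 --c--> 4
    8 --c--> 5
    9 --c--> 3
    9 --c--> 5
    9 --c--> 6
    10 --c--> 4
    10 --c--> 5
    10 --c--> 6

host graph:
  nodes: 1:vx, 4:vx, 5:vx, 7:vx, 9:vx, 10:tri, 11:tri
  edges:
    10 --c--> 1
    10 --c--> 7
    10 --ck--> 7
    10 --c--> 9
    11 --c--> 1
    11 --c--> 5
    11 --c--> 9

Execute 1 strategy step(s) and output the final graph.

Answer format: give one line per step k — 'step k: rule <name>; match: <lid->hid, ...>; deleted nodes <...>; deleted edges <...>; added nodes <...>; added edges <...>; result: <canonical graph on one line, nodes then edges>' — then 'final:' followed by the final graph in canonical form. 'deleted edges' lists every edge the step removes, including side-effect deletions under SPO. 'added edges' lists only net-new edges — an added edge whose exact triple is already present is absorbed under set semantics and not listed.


step 1: rule r1; match: 0->10, 1->1, 2->7, 3->9; deleted nodes 10; deleted edges (10,1,c); (10,7,c); (10,7,ck); (10,9,c); added nodes 12, 13, 14, 15, 16, 17, 18; added edges (15,1,c); (15,12,c); (15,14,c); (16,7,c); (16,12,c); (16,13,c); (17,9,c); (17,13,c); (17,14,c); (18,12,c); (18,13,c); (18,14,c); result: nodes: 1:vx, 4:vx, 5:vx, 7:vx, 9:vx, 11:tri, 12:vx, 13:vx, 14:vx, 15:tri, 16:tri, 17:tri, 18:tri edges: (11,1,c); (11,5,c); (11,9,c); (15,1,c); (15,12,c); (15,14,c); (16,7,c); (16,12,c); (16,13,c); (17,9,c); (17,13,c); (17,14,c); (18,12,c); (18,13,c); (18,14,c)
final:
nodes: 1:vx, 4:vx, 5:vx, 7:vx, 9:vx, 11:tri, 12:vx, 13:vx, 14:vx, 15:tri, 16:tri, 17:tri, 18:tri
edges: (11,1,c); (11,5,c); (11,9,c); (15,1,c); (15,12,c); (15,14,c); (16,7,c); (16,12,c); (16,13,c); (17,9,c); (17,13,c); (17,14,c); (18,12,c); (18,13,c); (18,14,c)


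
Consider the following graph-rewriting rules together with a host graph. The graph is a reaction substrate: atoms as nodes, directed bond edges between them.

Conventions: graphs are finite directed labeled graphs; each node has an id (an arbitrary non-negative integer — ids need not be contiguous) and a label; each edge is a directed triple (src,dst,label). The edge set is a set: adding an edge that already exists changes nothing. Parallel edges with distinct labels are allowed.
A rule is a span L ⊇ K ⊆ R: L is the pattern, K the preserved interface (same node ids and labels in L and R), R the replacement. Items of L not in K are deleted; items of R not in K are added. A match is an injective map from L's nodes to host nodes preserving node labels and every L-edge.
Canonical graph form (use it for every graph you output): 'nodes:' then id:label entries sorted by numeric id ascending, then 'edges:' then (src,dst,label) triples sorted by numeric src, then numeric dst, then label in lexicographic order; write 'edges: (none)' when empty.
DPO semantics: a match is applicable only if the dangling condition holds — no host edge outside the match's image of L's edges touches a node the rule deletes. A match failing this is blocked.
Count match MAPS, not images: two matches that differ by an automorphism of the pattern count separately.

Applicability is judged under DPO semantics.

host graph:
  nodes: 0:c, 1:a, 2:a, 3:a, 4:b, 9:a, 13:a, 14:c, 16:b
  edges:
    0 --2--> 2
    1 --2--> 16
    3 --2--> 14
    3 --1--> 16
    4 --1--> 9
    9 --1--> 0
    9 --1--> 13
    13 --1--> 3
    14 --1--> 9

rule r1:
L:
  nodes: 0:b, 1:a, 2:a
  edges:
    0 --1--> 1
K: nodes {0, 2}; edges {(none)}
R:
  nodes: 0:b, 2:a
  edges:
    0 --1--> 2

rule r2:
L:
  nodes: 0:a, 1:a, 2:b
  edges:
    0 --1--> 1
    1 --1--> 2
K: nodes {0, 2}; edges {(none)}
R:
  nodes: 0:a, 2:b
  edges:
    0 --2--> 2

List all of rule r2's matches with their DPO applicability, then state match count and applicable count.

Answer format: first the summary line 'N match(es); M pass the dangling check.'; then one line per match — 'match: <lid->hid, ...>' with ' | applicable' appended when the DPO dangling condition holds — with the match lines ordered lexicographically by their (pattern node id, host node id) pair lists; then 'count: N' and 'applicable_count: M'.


1 match(es); 0 pass the dangling check.
match: 0->13, 1->3, 2->16
count: 1
applicable_count: 0


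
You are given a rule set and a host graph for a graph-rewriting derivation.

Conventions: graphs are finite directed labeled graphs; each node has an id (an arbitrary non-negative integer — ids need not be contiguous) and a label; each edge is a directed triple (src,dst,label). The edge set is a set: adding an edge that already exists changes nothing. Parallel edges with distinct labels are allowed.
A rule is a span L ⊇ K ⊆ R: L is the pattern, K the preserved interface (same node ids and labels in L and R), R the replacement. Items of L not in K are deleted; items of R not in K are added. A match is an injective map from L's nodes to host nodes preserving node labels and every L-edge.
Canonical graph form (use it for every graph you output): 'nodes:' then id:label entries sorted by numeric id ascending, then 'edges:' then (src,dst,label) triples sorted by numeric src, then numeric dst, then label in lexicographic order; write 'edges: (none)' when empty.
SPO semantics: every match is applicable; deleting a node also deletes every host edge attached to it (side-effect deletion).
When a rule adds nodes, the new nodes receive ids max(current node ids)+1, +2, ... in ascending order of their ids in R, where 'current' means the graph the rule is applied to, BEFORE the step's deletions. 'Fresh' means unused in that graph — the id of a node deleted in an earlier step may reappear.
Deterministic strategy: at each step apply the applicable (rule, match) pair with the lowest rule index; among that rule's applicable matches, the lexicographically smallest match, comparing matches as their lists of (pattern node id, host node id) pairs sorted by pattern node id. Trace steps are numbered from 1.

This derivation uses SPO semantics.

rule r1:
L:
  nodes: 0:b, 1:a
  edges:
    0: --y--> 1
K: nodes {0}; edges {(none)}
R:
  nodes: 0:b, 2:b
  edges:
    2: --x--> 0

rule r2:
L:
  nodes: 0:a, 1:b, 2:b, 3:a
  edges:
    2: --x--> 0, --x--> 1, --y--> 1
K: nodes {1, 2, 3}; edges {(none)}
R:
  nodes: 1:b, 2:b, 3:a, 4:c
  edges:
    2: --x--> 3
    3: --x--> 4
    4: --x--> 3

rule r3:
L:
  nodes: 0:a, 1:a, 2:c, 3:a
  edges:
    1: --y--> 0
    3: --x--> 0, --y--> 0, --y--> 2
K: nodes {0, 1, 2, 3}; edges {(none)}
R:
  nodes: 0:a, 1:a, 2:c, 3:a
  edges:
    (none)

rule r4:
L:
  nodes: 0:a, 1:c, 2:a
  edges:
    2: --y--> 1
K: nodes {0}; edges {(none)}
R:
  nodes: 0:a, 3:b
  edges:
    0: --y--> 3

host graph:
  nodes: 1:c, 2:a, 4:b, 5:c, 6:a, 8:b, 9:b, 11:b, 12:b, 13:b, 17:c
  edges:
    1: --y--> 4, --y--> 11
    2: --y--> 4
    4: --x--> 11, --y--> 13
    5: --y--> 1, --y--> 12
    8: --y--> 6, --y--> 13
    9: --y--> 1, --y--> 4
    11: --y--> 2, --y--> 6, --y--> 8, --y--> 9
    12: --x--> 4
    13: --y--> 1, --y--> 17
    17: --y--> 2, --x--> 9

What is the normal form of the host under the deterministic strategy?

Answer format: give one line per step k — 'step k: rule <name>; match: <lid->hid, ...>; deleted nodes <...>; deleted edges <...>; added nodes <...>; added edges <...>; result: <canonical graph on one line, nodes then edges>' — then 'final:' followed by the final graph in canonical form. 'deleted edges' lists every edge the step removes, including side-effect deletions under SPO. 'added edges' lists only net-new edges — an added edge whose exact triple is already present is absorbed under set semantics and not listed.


step 1: rule r1; match: 0->8, 1->6; deleted nodes 6; deleted edges (8,6,y); (11,6,y); added nodes 18; added edges (18,8,x); result: nodes: 1:c, 2:a, 4:b, 5:c, 8:b, 9:b, 11:b, 12:b, 13:b, 17:c, 18:b edges: (1,4,y); (1,11,y); (2,4,y); (4,11,x); (4,13,y); (5,1,y); (5,12,y); (8,13,y); (9,1,y); (9,4,y); (11,2,y); (11,8,y); (11,9,y); (12,4,x); (13,1,y); (13,17,y); (17,2,y); (17,9,x); (18,8,x)
step 2: rule r1; match: 0->11, 1->2; deleted nodes 2; deleted edges (2,4,y); (11,2,y); (17,2,y); added nodes 19; added edges (19,11,x); result: nodes: 1:c, 4:b, 5:c, 8:b, 9:b, 11:b, 12:b, 13:b, 17:c, 18:b, 19:b edges: (1,4,y); (1,11,y); (4,11,x); (4,13,y); (5,1,y); (5,12,y); (8,13,y); (9,1,y); (9,4,y); (11,8,y); (11,9,y); (12,4,x); (13,1,y); (13,17,y); (17,9,x); (18,8,x); (19,11,x)
final:
nodes: 1:c, 4:b, 5:c, 8:b, 9:b, 11:b, 12:b, 13:b, 17:c, 18:b, 19:b
edges: (1,4,y); (1,11,y); (4,11,x); (4,13,y); (5,1,y); (5,12,y); (8,13,y); (9,1,y); (9,4,y); (11,8,y); (11,9,y); (12,4,x); (13,1,y); (13,17,y); (17,9,x); (18,8,x); (19,11,x)


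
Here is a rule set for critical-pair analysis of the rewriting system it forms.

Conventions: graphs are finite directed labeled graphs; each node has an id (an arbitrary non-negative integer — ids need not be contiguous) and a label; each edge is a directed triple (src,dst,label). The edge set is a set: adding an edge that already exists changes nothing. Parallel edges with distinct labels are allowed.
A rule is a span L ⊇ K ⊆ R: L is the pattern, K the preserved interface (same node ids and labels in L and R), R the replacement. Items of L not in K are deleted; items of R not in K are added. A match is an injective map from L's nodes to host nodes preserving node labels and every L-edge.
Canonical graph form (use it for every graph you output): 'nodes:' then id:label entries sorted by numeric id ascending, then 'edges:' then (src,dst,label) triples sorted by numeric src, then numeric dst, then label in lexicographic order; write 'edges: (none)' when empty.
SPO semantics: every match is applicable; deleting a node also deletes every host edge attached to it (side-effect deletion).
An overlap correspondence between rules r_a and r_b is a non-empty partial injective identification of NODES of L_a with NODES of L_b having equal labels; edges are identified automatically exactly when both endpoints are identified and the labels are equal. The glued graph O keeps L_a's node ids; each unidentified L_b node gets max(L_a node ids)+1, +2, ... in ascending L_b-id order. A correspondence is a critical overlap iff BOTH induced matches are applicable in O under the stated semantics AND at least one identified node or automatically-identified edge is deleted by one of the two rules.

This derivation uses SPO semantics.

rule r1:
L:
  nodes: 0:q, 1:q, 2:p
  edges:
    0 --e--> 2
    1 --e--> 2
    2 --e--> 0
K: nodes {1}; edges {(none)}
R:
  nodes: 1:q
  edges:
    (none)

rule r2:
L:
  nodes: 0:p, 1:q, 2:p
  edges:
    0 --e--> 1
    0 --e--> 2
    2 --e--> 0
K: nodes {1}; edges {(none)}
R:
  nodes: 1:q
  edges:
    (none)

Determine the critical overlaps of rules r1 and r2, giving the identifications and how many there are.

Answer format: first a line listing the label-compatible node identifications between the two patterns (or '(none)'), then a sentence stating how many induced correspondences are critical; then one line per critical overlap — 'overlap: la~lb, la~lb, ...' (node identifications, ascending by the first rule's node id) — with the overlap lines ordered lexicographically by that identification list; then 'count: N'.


label-compatible node identifications between L(r1) and L(r2): 0~1, 1~1, 2~0, 2~2
7 of the induced correspondences are critical overlaps of r1 and r2.
overlap: 0~1
overlap: 0~1, 2~0
overlap: 0~1, 2~2
overlap: 1~1, 2~0
overlap: 1~1, 2~2
overlap: 2~0
overlap: 2~2
count: 7


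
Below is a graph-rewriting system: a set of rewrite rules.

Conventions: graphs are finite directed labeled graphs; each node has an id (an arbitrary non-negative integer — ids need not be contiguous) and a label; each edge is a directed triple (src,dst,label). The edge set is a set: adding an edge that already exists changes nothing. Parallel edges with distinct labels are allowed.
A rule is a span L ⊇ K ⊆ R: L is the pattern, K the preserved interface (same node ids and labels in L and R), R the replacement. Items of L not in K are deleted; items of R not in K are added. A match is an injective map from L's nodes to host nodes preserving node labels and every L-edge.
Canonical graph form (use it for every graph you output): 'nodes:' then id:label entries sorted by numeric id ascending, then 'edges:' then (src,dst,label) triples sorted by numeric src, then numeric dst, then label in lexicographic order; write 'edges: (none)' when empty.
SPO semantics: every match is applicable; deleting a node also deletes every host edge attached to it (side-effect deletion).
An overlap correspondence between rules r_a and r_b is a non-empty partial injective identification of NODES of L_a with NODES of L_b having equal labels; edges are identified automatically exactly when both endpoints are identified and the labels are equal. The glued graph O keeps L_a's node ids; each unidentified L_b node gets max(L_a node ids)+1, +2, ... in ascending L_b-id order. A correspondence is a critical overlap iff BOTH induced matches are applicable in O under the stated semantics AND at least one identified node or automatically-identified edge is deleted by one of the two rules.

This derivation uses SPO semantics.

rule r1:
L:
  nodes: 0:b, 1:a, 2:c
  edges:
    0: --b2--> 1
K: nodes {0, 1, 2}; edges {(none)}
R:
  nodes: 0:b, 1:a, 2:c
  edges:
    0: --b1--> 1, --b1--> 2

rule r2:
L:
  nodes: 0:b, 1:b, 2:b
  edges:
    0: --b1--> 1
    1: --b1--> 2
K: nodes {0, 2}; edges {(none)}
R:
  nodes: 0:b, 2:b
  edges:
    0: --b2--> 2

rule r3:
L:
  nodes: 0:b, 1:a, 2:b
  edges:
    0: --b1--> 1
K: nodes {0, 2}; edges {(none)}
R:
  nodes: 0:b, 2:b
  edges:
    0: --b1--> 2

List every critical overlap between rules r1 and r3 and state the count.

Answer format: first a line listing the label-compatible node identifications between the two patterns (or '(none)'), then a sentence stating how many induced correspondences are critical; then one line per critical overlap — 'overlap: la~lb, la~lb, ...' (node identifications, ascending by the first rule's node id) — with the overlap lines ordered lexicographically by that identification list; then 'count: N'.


label-compatible node identifications between L(r1) and L(r3): 0~0, 0~2, 1~1
3 of the induced correspondences are critical overlaps of r1 and r3.
overlap: 0~0, 1~1
overlap: 0~2, 1~1
overlap: 1~1
count: 3


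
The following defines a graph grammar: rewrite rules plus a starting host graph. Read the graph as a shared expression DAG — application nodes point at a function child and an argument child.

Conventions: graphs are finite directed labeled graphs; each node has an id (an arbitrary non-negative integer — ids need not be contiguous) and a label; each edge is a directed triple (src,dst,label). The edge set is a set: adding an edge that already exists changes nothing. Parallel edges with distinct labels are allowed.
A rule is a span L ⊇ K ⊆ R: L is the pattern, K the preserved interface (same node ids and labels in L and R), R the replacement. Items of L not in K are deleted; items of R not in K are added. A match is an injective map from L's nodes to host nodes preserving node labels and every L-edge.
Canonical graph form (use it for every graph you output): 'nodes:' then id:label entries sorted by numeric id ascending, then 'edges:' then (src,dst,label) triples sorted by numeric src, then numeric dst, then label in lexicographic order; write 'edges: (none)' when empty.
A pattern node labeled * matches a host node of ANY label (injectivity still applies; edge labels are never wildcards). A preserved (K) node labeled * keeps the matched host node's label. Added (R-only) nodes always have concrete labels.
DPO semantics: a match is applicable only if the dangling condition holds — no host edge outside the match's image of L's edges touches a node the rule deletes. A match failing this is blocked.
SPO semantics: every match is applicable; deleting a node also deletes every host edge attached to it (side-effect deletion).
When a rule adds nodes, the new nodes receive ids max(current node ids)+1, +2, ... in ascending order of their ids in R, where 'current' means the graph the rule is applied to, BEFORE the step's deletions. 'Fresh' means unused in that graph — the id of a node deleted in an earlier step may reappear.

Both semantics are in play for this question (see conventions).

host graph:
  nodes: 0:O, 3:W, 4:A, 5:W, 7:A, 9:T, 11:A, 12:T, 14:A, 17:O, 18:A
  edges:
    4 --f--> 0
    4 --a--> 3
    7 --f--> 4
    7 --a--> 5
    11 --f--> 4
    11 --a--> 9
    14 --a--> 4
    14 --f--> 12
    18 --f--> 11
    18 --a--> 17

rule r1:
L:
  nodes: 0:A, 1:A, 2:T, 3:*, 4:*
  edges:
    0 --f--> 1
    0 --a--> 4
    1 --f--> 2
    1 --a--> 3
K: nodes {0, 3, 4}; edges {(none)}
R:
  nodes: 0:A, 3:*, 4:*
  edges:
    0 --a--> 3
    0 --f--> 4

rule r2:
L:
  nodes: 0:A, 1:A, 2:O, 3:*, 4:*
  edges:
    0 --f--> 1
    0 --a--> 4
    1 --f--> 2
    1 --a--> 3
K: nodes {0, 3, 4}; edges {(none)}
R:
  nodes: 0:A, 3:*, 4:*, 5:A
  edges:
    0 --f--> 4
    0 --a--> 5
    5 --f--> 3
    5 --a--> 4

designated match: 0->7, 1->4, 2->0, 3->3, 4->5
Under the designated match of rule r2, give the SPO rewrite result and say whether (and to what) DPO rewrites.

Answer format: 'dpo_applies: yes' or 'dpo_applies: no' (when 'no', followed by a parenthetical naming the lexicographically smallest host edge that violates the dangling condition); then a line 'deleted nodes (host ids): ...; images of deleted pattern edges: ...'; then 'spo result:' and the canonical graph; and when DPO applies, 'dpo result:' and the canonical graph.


dpo_applies: no
(the rule deletes node 4, which keeps host edge (11,4,f) outside the match image — the dangling condition fails, DPO blocks; SPO proceeds and side-deletes such edges)
deleted nodes (host ids): 0, 4; images of deleted pattern edges: (4,0,f); (4,3,a); (7,4,f); (7,5,a)
spo result:
nodes: 3:W, 5:W, 7:A, 9:T, 11:A, 12:T, 14:A, 17:O, 18:A, 19:A
edges: (7,5,f); (7,19,a); (11,9,a); (14,12,f); (18,11,f); (18,17,a); (19,3,f); (19,5,a)


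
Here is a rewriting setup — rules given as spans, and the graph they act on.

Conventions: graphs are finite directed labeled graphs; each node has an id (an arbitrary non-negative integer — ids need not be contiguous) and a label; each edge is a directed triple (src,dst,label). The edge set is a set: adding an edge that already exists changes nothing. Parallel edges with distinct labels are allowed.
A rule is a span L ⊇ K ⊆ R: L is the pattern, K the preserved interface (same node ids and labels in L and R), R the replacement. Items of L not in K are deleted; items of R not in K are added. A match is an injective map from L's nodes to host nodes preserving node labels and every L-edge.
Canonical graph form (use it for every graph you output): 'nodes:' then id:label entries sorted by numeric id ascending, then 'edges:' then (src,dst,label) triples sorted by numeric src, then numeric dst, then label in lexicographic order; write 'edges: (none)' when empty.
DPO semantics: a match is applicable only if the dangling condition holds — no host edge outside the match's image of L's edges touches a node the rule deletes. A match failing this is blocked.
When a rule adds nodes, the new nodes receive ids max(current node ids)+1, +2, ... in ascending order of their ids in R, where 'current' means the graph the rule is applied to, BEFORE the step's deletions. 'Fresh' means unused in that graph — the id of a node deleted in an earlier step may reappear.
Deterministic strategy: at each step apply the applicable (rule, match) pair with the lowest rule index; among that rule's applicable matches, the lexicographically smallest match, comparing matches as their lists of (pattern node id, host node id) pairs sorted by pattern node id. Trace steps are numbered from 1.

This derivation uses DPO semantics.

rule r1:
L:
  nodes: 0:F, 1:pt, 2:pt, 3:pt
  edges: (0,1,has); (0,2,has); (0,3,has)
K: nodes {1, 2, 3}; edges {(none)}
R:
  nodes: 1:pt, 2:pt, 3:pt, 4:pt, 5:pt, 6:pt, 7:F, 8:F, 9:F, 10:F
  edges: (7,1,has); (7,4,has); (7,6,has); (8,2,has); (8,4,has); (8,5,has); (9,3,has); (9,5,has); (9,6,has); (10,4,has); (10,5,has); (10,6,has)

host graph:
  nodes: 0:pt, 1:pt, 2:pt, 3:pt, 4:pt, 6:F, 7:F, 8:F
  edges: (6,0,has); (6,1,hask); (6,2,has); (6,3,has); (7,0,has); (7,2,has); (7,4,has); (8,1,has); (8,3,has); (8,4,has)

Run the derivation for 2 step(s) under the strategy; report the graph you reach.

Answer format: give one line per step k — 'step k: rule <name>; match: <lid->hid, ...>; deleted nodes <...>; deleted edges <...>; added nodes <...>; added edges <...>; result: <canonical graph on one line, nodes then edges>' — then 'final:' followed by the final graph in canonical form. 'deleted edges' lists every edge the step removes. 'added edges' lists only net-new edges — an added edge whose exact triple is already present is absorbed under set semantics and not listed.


step 1: rule r1; match: 0->7, 1->0, 2->2, 3->4; deleted nodes 7; deleted edges (7,0,has); (7,2,has); (7,4,has); added nodes 9, 10, 11, 12, 13, 14, 15; added edges (12,0,has); (12,9,has); (12,11,has); (13,2,has); (13,9,has); (13,10,has); (14,4,has); (14,10,has); (14,11,has); (15,9,has); (15,10,has); (15,11,has); result: nodes: 0:pt, 1:pt, 2:pt, 3:pt, 4:pt, 6:F, 8:F, 9:pt, 10:pt, 11:pt, 12:F, 13:F, 14:F, 15:F edges: (6,0,has); (6,1,hask); (6,2,has); (6,3,has); (8,1,has); (8,3,has); (8,4,has); (12,0,has); (12,9,has); (12,11,has); (13,2,has); (13,9,has); (13,10,has); (14,4,has); (14,10,has); (14,11,has); (15,9,has); (15,10,has); (15,11,has)
step 2: rule r1; match: 0->8, 1->1, 2->3, 3->4; deleted nodes 8; deleted edges (8,1,has); (8,3,has); (8,4,has); added nodes 16, 17, 18, 19, 20, 21, 22; added edges (19,1,has); (19,16,has); (19,18,has); (20,3,has); (20,16,has); (20,17,has); (21,4,has); (21,17,has); (21,18,has); (22,16,has); (22,17,has); (22,18,has); result: nodes: 0:pt, 1:pt, 2:pt, 3:pt, 4:pt, 6:F, 9:pt, 10:pt, 11:pt, 12:F, 13:F, 14:F, 15:F, 16:pt, 17:pt, 18:pt, 19:F, 20:F, 21:F, 22:F edges: (6,0,has); (6,1,hask); (6,2,has); (6,3,has); (12,0,has); (12,9,has); (12,11,has); (13,2,has); (13,9,has); (13,10,has); (14,4,has); (14,10,has); (14,11,has); (15,9,has); (15,10,has); (15,11,has); (19,1,has); (19,16,has); (19,18,has); (20,3,has); (20,16,has); (20,17,has); (21,4,has); (21,17,has); (21,18,has); (22,16,has); (22,17,has); (22,18,has)
final:
nodes: 0:pt, 1:pt, 2:pt, 3:pt, 4:pt, 6:F, 9:pt, 10:pt, 11:pt, 12:F, 13:F, 14:F, 15:F, 16:pt, 17:pt, 18:pt, 19:F, 20:F, 21:F, 22:F
edges: (6,0,has); (6,1,hask); (6,2,has); (6,3,has); (12,0,has); (12,9,has); (12,11,has); (13,2,has); (13,9,has); (13,10,has); (14,4,has); (14,10,has); (14,11,has); (15,9,has); (15,10,has); (15,11,has); (19,1,has); (19,16,has); (19,18,has); (20,3,has); (20,16,has); (20,17,has); (21,4,has); (21,17,has); (21,18,has); (22,16,has); (22,17,has); (22,18,has)


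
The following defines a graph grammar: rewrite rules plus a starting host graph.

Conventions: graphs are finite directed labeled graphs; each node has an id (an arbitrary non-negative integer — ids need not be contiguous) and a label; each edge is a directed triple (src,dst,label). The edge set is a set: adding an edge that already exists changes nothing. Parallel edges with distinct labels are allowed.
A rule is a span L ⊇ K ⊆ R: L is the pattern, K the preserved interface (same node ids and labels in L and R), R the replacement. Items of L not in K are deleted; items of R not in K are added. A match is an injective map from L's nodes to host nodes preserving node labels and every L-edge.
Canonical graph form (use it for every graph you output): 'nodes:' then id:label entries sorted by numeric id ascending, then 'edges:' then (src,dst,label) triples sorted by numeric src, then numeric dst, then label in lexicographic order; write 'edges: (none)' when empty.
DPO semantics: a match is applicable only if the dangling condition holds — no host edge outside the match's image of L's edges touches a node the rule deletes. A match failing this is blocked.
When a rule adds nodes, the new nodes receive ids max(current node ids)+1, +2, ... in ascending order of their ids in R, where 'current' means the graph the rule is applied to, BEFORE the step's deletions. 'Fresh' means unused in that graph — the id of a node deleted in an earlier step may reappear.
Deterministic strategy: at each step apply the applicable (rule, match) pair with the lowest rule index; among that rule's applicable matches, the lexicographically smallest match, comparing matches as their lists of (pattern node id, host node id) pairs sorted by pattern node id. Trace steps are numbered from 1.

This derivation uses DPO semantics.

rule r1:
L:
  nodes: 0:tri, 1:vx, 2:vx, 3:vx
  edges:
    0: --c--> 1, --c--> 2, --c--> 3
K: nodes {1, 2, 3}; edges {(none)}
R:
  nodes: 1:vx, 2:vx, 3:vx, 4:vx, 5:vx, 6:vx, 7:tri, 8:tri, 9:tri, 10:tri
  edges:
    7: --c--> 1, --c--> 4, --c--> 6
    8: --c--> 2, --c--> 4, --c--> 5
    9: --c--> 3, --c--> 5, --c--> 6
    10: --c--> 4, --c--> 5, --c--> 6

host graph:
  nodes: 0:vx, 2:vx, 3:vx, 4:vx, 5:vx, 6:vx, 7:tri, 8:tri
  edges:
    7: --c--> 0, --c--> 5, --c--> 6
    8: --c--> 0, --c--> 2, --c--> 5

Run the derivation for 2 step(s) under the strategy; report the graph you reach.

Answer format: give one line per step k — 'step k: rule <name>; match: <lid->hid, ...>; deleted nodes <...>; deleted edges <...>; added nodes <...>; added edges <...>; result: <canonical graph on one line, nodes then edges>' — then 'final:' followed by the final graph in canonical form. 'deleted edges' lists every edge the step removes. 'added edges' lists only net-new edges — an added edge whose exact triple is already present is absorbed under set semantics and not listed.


step 1: rule r1; match: 0->7, 1->0, 2->5, 3->6; deleted nodes 7; deleted edges (7,0,c); (7,5,c); (7,6,c); added nodes 9, 10, 11, 12, 13, 14, 15; added edges (12,0,c); (12,9,c); (12,11,c); (13,5,c); (13,9,c); (13,10,c); (14,6,c); (14,10,c); (14,11,c); (15,9,c); (15,10,c); (15,11,c); result: nodes: 0:vx, 2:vx, 3:vx, 4:vx, 5:vx, 6:vx, 8:tri, 9:vx, 10:vx, 11:vx, 12:tri, 13:tri, 14:tri, 15:tri edges: (8,0,c); (8,2,c); (8,5,c); (12,0,c); (12,9,c); (12,11,c); (13,5,c); (13,9,c); (13,10,c); (14,6,c); (14,10,c); (14,11,c); (15,9,c); (15,10,c); (15,11,c)
step 2: rule r1; match: 0->8, 1->0, 2->2, 3->5; deleted nodes 8; deleted edges (8,0,c); (8,2,c); (8,5,c); added nodes 16, 17, 18, 19, 20, 21, 22; added edges (19,0,c); (19,16,c); (19,18,c); (20,2,c); (20,16,c); (20,17,c); (21,5,c); (21,17,c); (21,18,c); (22,16,c); (22,17,c); (22,18,c); result: nodes: 0:vx, 2:vx, 3:vx, 4:vx, 5:vx, 6:vx, 9:vx, 10:vx, 11:vx, 12:tri, 13:tri, 14:tri, 15:tri, 16:vx, 17:vx, 18:vx, 19:tri, 20:tri, 21:tri, 22:tri edges: (12,0,c); (12,9,c); (12,11,c); (13,5,c); (13,9,c); (13,10,c); (14,6,c); (14,10,c); (14,11,c); (15,9,c); (15,10,c); (15,11,c); (19,0,c); (19,16,c); (19,18,c); (20,2,c); (20,16,c); (20,17,c); (21,5,c); (21,17,c); (21,18,c); (22,16,c); (22,17,c); (22,18,c)
final:
nodes: 0:vx, 2:vx, 3:vx, 4:vx, 5:vx, 6:vx, 9:vx, 10:vx, 11:vx, 12:tri, 13:tri, 14:tri, 15:tri, 16:vx, 17:vx, 18:vx, 19:tri, 20:tri, 21:tri, 22:tri
edges: (12,0,c); (12,9,c); (12,11,c); (13,5,c); (13,9,c); (13,10,c); (14,6,c); (14,10,c); (14,11,c); (15,9,c); (15,10,c); (15,11,c); (19,0,c); (19,16,c); (19,18,c); (20,2,c); (20,16,c); (20,17,c); (21,5,c); (21,17,c); (21,18,c); (22,16,c); (22,17,c); (22,18,c)


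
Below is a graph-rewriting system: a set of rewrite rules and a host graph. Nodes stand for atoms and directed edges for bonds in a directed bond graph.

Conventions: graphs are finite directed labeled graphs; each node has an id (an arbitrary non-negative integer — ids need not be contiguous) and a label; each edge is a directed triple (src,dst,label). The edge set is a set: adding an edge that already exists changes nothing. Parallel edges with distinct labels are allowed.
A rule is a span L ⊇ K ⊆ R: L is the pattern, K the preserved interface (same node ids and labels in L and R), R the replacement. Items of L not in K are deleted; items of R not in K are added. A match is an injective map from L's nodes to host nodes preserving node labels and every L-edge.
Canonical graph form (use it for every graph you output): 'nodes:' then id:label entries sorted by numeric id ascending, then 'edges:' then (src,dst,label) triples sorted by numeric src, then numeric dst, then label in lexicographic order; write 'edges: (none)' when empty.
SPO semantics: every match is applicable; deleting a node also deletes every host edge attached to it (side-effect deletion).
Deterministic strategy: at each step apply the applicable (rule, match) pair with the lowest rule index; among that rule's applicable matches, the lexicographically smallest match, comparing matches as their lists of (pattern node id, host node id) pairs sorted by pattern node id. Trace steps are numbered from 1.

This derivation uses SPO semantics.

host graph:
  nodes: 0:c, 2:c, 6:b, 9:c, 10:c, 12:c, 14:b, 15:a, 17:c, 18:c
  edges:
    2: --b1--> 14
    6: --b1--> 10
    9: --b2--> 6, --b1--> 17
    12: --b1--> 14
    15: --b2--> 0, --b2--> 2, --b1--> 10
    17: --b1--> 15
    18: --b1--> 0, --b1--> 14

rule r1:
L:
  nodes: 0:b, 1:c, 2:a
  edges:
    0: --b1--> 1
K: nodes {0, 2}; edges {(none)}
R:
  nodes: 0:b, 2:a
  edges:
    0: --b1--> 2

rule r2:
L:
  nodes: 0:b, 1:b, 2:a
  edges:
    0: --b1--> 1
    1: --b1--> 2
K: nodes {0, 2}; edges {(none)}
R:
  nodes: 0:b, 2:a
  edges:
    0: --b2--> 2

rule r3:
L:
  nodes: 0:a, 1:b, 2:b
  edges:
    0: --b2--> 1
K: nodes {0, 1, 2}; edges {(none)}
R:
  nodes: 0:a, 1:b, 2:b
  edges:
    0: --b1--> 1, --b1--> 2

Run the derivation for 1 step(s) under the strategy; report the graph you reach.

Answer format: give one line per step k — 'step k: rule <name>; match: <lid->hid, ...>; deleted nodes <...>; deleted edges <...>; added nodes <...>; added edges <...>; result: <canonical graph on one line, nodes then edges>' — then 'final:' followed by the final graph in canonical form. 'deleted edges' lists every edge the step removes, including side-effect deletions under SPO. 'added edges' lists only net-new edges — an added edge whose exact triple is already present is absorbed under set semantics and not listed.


step 1: rule r1; match: 0->6, 1->10, 2->15; deleted nodes 10; deleted edges (6,10,b1); (15,10,b1); added nodes (none); added edges (6,15,b1); result: nodes: 0:c, 2:c, 6:b, 9:c, 12:c, 14:b, 15:a, 17:c, 18:c edges: (2,14,b1); (6,15,b1); (9,6,b2); (9,17,b1); (12,14,b1); (15,0,b2); (15,2,b2); (17,15,b1); (18,0,b1); (18,14,b1)
final:
nodes: 0:c, 2:c, 6:b, 9:c, 12:c, 14:b, 15:a, 17:c, 18:c
edges: (2,14,b1); (6,15,b1); (9,6,b2); (9,17,b1); (12,14,b1); (15,0,b2); (15,2,b2); (17,15,b1); (18,0,b1); (18,14,b1)


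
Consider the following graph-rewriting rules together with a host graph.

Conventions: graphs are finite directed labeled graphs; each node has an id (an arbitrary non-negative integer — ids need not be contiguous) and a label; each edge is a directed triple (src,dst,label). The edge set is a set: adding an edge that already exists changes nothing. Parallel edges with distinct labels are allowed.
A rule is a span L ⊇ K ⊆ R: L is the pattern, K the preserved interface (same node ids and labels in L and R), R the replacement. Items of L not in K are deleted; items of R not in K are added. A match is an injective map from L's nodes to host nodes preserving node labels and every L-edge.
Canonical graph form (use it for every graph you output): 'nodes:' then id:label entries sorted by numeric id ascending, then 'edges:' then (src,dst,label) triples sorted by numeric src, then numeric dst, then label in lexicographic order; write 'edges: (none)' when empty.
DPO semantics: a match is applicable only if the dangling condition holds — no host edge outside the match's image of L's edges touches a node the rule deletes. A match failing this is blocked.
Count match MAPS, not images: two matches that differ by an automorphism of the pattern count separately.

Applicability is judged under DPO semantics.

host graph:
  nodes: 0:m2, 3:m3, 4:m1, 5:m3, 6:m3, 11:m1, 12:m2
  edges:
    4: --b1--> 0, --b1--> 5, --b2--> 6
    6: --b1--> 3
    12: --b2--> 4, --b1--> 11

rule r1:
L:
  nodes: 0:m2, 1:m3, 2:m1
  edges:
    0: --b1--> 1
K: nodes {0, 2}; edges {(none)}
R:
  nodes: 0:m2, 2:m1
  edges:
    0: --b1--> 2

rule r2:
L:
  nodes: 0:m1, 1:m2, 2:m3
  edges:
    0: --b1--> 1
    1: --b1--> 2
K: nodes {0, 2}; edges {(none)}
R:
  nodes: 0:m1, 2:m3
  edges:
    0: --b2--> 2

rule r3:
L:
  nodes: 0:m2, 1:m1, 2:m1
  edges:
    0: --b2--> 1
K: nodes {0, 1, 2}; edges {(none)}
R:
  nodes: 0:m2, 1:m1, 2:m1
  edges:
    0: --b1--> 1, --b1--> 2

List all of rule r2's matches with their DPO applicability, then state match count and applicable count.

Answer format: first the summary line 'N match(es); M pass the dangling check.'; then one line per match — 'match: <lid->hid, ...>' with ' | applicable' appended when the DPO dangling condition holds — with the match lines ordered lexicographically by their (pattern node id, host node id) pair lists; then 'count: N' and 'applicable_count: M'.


0 match(es); 0 pass the dangling check.
count: 0
applicable_count: 0


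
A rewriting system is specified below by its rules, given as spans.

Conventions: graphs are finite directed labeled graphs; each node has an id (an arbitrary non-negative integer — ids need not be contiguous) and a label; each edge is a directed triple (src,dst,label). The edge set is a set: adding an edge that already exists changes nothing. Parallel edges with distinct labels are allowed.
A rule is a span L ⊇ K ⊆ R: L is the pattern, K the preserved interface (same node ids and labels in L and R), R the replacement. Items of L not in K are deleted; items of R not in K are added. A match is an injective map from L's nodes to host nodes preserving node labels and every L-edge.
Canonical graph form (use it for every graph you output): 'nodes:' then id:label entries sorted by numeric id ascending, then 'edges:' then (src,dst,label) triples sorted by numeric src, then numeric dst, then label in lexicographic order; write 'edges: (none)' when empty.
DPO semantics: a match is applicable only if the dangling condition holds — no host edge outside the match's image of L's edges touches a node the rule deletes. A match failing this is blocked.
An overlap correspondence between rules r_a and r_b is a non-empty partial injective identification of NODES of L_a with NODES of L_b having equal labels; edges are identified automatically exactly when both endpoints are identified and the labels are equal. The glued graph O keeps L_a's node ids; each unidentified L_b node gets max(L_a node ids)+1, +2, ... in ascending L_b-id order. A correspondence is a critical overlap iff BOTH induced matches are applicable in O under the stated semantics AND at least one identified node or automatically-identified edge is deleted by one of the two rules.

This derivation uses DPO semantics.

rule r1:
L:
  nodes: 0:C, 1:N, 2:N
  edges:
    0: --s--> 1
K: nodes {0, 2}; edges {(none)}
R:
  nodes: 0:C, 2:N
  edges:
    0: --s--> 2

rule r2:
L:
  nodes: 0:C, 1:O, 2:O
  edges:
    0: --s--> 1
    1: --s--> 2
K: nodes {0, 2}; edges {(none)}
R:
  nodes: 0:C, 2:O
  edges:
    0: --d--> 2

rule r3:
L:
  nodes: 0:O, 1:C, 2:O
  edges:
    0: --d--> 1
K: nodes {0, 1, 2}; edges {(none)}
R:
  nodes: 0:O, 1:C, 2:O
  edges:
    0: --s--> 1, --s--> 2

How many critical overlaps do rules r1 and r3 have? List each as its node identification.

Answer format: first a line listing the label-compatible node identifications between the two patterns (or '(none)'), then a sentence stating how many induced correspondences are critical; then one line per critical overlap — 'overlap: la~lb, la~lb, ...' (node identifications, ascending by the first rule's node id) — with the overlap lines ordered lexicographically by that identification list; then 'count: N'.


label-compatible node identifications between L(r1) and L(r3): 0~1
0 of the induced correspondences are critical overlaps of r1 and r3.
count: 0


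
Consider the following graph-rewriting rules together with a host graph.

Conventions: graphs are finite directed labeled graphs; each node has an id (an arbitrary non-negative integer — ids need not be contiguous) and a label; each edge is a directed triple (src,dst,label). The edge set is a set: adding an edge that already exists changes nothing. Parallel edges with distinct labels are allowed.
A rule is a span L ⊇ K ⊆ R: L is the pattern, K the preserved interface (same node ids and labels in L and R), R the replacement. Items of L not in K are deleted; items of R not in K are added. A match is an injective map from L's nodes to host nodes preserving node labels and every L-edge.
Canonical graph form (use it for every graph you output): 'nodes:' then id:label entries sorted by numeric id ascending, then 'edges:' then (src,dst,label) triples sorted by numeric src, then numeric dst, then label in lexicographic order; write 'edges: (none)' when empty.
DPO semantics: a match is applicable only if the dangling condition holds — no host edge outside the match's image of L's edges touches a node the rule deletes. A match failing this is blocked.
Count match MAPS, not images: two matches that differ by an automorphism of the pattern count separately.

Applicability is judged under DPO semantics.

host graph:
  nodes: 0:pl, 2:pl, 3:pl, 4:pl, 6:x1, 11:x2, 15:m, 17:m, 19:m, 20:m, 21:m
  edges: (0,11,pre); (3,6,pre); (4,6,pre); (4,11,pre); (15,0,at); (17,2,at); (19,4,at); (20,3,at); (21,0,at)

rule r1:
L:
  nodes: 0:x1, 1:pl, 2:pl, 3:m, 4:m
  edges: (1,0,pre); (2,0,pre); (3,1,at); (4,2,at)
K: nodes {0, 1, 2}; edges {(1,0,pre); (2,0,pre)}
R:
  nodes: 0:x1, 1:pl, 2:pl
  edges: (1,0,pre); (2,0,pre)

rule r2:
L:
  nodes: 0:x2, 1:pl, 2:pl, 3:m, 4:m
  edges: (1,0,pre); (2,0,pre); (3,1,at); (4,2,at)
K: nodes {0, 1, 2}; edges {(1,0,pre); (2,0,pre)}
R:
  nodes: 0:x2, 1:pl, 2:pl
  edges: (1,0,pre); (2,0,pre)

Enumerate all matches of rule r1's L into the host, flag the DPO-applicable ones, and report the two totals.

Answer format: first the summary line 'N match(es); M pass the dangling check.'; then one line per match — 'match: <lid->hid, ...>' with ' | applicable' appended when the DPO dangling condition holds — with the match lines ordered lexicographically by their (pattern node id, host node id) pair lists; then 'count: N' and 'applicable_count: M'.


2 match(es); 2 pass the dangling check.
match: 0->6, 1->3, 2->4, 3->20, 4->19 | applicable
match: 0->6, 1->4, 2->3, 3->19, 4->20 | applicable
count: 2
applicable_count: 2
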